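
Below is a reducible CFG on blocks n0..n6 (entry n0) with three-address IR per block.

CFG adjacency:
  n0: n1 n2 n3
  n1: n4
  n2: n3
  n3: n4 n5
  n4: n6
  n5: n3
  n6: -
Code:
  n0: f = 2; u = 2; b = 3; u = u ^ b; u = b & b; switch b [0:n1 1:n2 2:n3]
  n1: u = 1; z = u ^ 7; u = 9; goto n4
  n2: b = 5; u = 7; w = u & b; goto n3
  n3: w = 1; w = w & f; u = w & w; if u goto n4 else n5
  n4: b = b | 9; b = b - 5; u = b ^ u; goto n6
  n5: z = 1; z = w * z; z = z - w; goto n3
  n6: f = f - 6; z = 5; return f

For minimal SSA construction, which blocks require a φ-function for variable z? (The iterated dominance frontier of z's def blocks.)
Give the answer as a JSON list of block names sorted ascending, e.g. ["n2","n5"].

idom tree: n1←n0 n2←n0 n3←n0 n4←n0 n5←n3 n6←n4
Join-block Dom:
  n3: preds {n0,n2,n5}: {n0} ∩ {n0,n2} ∩ {n0,n3,n5} = {n0}; idom=n0
  n4: preds {n1,n3}: {n0,n1} ∩ {n0,n3} = {n0}; idom=n0

DF walk-up:
  n3←n0: walk · to n0
  n3←n2: walk n2 to n0
  n3←n5: walk n5→n3 to n0
  n4←n1: walk n1 to n0
  n4←n3: walk n3 to n0
  DF(n0)=∅
  DF(n1)={n4}
  DF(n2)={n3}
  DF(n3)={n3,n4}
  DF(n4)=∅
  DF(n5)={n3}
  DF(n6)=∅

φ for z: defs {n1,n5,n6}
  DF⁺ = {n3,n4}

Answer: ["n3", "n4"]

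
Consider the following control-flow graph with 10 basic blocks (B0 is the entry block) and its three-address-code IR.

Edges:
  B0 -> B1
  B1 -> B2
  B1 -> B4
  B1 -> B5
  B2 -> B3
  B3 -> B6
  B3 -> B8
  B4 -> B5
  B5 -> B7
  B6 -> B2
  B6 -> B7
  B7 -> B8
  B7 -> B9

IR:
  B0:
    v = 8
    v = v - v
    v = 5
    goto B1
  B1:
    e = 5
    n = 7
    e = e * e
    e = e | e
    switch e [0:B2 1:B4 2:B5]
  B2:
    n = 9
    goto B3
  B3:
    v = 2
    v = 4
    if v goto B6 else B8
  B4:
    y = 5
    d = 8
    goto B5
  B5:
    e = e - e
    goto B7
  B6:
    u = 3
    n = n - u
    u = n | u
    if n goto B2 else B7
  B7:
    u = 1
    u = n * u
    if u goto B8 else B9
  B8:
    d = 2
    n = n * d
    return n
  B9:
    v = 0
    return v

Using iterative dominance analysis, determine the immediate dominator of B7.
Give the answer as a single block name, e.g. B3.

idom tree: B1←B0 B2←B1 B3←B2 B4←B1 B5←B1 B6←B3 B7←B1 B8←B1 B9←B7
Dom∩ at merges:
  B2: preds {B1,B6}: {B0,B1} ∩ {B0,B1,B2,B3,B6} = {B0,B1}; idom=B1
  B5: preds {B1,B4}: {B0,B1} ∩ {B0,B1,B4} = {B0,B1}; idom=B1
  B7: preds {B5,B6}: {B0,B1,B5} ∩ {B0,B1,B2,B3,B6} = {B0,B1}; idom=B1
  B8: preds {B3,B7}: {B0,B1,B2,B3} ∩ {B0,B1,B7} = {B0,B1}; idom=B1

idom(B7) = B1

Answer: B1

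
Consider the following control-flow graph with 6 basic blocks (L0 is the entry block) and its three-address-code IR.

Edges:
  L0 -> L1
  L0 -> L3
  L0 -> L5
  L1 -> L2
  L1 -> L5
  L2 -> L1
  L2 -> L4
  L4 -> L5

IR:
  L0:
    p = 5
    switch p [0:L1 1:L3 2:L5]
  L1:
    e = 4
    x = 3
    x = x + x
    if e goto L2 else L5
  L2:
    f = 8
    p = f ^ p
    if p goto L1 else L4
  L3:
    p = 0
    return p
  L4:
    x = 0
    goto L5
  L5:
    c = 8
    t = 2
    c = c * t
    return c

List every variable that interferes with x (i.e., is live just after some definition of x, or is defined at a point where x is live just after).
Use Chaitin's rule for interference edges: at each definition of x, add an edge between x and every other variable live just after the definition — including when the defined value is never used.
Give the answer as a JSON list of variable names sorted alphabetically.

def/use:
  L0: def={p} ue=∅
  L1: def={e,x} ue=∅
  L2: def={f,p} ue={p}
  L3: def={p} ue=∅
  L4: def={x} ue=∅
  L5: def={c,t} ue=∅

Liveness:
  L0 li=∅ lo={p}
  L1 li={p} lo={p}
  L2 li={p} lo={p}
  L3 li=∅ lo=∅
  L4 li=∅ lo=∅
  L5 li=∅ lo=∅

Conflict graph:
  c: {t}
  e: {p,x}
  f: {p}
  p: {e,f,x}
  t: {c}
  x: {e,p}

N(x) = ["e", "p"]

Answer: ["e", "p"]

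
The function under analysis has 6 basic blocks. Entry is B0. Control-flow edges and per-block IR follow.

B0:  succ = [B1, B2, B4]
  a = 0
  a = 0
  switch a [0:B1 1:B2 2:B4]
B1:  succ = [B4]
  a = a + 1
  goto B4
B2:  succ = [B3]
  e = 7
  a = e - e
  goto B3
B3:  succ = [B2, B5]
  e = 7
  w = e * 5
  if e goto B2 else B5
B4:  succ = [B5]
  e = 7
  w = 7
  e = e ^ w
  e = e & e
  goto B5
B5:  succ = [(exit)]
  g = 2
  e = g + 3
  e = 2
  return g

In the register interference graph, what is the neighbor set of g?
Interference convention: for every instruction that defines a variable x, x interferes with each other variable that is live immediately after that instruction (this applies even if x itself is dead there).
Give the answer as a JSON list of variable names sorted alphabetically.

def/use:
  B0 def {a} use ∅
  B1 def {a} use {a}
  B2 def {a,e} use ∅
  B3 def {e,w} use ∅
  B4 def {e,w} use ∅
  B5 def {e,g} use ∅

Backward fixpoint:
  B0: in=∅ out={a}
  B1: in={a} out=∅
  B2: in=∅ out=∅
  B3: in=∅ out=∅
  B4: in=∅ out=∅
  B5: in=∅ out=∅

Interfere edges:
  a — ∅
  e — {g,w}
  g — {e}
  w — {e}

N(g) = ["e"]

Answer: ["e"]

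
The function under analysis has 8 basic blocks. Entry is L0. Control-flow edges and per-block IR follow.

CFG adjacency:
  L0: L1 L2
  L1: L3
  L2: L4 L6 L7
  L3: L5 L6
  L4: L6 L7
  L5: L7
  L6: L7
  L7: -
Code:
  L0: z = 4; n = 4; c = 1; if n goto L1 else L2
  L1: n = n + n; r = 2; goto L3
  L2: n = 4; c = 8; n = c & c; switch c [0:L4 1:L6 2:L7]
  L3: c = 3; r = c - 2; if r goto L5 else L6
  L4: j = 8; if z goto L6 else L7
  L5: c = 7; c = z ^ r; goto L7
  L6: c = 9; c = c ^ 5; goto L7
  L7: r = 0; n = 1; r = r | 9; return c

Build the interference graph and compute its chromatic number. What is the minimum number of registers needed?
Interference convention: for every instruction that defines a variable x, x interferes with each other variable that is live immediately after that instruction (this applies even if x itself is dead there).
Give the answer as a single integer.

Per-block:
  L0: def={c,n,z} ue=∅
  L1: def={n,r} ue={n}
  L2: def={c,n} ue=∅
  L3: def={c,r} ue=∅
  L4: def={j} ue={z}
  L5: def={c} ue={r,z}
  L6: def={c} ue=∅
  L7: def={n,r} ue={c}

Backward fixpoint:
  L0 li=∅ lo={n,z}
  L1 li={n,z} lo={z}
  L2 li={z} lo={c,z}
  L3 li={z} lo={r,z}
  L4 li={c,z} lo={c}
  L5 li={r,z} lo={c}
  L6 li=∅ lo={c}
  L7 li={c} lo=∅

Interfere edges:
  c↔{j,n,r,z}
  j↔{c,z}
  n↔{c,r,z}
  r↔{c,n,z}
  z↔{c,j,n,r}

Colouring:
  clique {c,n,r,z} ⇒ need ≥ 4
  assign c→c0 j→c2 n→c2 r→c3 z→c1 — no edge inside a register ⇒ χ ≤ 4
  χ = 4

Answer: 4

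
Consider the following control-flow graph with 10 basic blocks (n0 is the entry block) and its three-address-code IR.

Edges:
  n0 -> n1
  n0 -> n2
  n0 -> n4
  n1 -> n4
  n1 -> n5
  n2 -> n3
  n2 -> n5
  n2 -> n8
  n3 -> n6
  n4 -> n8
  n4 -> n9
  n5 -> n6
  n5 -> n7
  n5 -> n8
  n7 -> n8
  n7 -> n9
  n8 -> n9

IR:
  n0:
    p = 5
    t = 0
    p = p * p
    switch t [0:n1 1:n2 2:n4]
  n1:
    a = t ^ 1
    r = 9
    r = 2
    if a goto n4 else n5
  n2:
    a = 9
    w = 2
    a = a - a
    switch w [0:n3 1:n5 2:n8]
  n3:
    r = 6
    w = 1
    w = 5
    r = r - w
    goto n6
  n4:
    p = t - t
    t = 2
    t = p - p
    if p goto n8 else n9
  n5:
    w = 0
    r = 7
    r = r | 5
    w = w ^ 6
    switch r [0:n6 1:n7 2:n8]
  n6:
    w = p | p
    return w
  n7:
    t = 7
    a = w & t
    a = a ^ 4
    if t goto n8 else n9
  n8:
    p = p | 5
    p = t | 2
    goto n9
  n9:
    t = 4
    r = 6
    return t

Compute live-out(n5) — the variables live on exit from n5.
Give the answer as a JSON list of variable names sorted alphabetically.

Per-block:
  n0: {p,t} / ∅
  n1: {a,r} / {t}
  n2: {a,w} / ∅
  n3: {r,w} / ∅
  n4: {p,t} / {t}
  n5: {r,w} / ∅
  n6: {w} / {p}
  n7: {a,t} / {w}
  n8: {p} / {p,t}
  n9: {r,t} / ∅

Live sets:
  live n0: ∅→{p,t}
  live n1: {p,t}→{p,t}
  live n2: {p,t}→{p,t}
  live n3: {p}→{p}
  live n4: {t}→{p,t}
  live n5: {p,t}→{p,t,w}
  live n6: {p}→∅
  live n7: {p,w}→{p,t}
  live n8: {p,t}→∅
  live n9: ∅→∅

live-out(n5) = ["p", "t", "w"]

Answer: ["p", "t", "w"]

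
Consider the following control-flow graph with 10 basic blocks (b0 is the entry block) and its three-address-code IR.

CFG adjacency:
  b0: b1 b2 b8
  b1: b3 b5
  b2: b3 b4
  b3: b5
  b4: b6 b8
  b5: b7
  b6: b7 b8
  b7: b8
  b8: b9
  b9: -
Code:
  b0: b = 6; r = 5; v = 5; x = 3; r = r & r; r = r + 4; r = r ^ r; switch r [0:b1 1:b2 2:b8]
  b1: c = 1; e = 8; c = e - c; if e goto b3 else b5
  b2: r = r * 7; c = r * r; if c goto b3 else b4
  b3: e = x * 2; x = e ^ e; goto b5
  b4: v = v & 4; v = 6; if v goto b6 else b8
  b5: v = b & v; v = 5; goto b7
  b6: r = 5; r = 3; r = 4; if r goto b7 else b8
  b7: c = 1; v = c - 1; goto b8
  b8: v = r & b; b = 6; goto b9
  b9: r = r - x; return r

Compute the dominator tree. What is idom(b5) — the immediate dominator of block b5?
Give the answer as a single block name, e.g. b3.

Answer: b0

Derivation:
idom tree: b1←b0 b2←b0 b3←b0 b4←b2 b5←b0 b6←b4 b7←b0 b8←b0 b9←b8
Dom at joins:
  b3: preds {b1,b2}: {b0,b1} ∩ {b0,b2} = {b0}; idom=b0
  b5: preds {b1,b3}: {b0,b1} ∩ {b0,b3} = {b0}; idom=b0
  b7: preds {b5,b6}: {b0,b5} ∩ {b0,b2,b4,b6} = {b0}; idom=b0
  b8: preds {b0,b4,b6,b7}: {b0} ∩ {b0,b2,b4} ∩ {b0,b2,b4,b6} ∩ {b0,b7} = {b0}; idom=b0

idom(b5) = b0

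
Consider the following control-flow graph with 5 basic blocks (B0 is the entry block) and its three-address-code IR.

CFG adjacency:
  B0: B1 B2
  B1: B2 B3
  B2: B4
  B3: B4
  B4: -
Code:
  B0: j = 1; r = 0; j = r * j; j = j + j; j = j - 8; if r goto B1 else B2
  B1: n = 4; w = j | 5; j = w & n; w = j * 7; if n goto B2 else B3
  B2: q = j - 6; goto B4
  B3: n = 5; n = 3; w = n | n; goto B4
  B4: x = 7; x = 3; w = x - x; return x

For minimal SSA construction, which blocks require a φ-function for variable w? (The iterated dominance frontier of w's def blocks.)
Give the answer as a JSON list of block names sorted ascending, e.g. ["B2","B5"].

Answer: ["B2", "B4"]

Working:
idom tree: B1←B0 B2←B0 B3←B1 B4←B0
Join-block Dom:
  B2: preds {B0,B1}: {B0} ∩ {B0,B1} = {B0}; idom=B0
  B4: preds {B2,B3}: {B0,B2} ∩ {B0,B1,B3} = {B0}; idom=B0

Frontier:
  B2←B0: walk · to B0
  B2←B1: walk B1 to B0
  B4←B2: walk B2 to B0
  B4←B3: walk B3→B1 to B0
  DF(B0)=∅
  DF(B1)={B2,B4}
  DF(B2)={B4}
  DF(B3)={B4}
  DF(B4)=∅

φ for w: defs {B1,B3,B4}
  DF⁺ = {B2,B4}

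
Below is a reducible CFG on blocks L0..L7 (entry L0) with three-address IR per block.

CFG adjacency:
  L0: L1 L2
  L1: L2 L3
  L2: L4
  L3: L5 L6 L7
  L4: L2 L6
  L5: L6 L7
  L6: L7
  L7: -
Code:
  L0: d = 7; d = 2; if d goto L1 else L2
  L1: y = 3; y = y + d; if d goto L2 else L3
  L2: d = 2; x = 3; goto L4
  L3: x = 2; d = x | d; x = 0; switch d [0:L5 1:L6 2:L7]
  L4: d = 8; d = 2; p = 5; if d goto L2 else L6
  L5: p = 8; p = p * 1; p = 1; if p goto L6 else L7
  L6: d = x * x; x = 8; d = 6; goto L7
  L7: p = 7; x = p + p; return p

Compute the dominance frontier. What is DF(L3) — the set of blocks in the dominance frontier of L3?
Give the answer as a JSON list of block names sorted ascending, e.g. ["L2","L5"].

idom tree: L1←L0 L2←L0 L3←L1 L4←L2 L5←L3 L6←L0 L7←L0
Join-block Dom:
  L2: preds {L0,L1,L4}: {L0} ∩ {L0,L1} ∩ {L0,L2,L4} = {L0}; idom=L0
  L6: preds {L3,L4,L5}: {L0,L1,L3} ∩ {L0,L2,L4} ∩ {L0,L1,L3,L5} = {L0}; idom=L0
  L7: preds {L3,L5,L6}: {L0,L1,L3} ∩ {L0,L1,L3,L5} ∩ {L0,L6} = {L0}; idom=L0

Frontier:
  join L2 pred L0: · stop@L0
  join L2 pred L1: L1 stop@L0
  join L2 pred L4: L4→L2 stop@L0
  join L6 pred L3: L3→L1 stop@L0
  join L6 pred L4: L4→L2 stop@L0
  join L6 pred L5: L5→L3→L1 stop@L0
  join L7 pred L3: L3→L1 stop@L0
  join L7 pred L5: L5→L3→L1 stop@L0
  join L7 pred L6: L6 stop@L0
  DF(L0)=∅
  DF(L1)={L2,L6,L7}
  DF(L2)={L2,L6}
  DF(L3)={L6,L7}
  DF(L4)={L2,L6}
  DF(L5)={L6,L7}
  DF(L6)={L7}
  DF(L7)=∅

DF(L3) = ["L6", "L7"]

Answer: ["L6", "L7"]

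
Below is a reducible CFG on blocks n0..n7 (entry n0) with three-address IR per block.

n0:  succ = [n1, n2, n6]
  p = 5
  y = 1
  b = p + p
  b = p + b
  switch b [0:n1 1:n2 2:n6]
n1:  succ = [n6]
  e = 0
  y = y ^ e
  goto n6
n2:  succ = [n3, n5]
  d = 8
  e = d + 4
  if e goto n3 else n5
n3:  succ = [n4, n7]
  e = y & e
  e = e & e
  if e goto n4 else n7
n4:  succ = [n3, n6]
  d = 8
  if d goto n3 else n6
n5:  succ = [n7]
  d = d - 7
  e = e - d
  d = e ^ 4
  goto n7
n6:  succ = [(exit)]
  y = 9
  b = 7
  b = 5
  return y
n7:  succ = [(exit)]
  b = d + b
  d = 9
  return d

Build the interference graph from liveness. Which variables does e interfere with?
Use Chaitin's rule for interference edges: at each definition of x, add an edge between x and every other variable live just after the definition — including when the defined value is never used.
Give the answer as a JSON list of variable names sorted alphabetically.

def/use:
  n0: {b,p,y} / ∅
  n1: {e,y} / {y}
  n2: {d,e} / ∅
  n3: {e} / {e,y}
  n4: {d} / ∅
  n5: {d,e} / {d,e}
  n6: {b,y} / ∅
  n7: {b,d} / {b,d}

Liveness:
  n0 li=∅ lo={b,y}
  n1 li={y} lo=∅
  n2 li={b,y} lo={b,d,e,y}
  n3 li={b,d,e,y} lo={b,d,e,y}
  n4 li={b,e,y} lo={b,d,e,y}
  n5 li={b,d,e} lo={b,d}
  n6 li=∅ lo=∅
  n7 li={b,d} lo=∅

Interference:
  b↔{d,e,p,y}
  d↔{b,e,y}
  e↔{b,d,y}
  p↔{b,y}
  y↔{b,d,e,p}

N(e) = ["b", "d", "y"]

Answer: ["b", "d", "y"]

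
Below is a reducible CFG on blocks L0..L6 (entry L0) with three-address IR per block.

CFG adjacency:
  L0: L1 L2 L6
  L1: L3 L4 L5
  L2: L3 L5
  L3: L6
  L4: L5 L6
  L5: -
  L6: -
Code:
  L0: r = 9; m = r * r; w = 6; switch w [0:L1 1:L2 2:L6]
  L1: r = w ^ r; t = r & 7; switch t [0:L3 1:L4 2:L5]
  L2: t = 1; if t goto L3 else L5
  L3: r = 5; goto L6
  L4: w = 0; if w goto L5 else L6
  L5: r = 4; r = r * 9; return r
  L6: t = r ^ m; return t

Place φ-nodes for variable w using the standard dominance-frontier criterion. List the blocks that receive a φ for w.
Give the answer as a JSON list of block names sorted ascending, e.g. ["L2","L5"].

idom tree: L1←L0 L2←L0 L3←L0 L4←L1 L5←L0 L6←L0
Dom at joins:
  L3: preds {L1,L2}: {L0,L1} ∩ {L0,L2} = {L0}; idom=L0
  L5: preds {L1,L2,L4}: {L0,L1} ∩ {L0,L2} ∩ {L0,L1,L4} = {L0}; idom=L0
  L6: preds {L0,L3,L4}: {L0} ∩ {L0,L3} ∩ {L0,L1,L4} = {L0}; idom=L0

Frontier:
  join L3 pred L1: L1 stop@L0
  join L3 pred L2: L2 stop@L0
  join L5 pred L1: L1 stop@L0
  join L5 pred L2: L2 stop@L0
  join L5 pred L4: L4→L1 stop@L0
  join L6 pred L0: · stop@L0
  join L6 pred L3: L3 stop@L0
  join L6 pred L4: L4→L1 stop@L0
  DF(L0)=∅
  DF(L1)={L3,L5,L6}
  DF(L2)={L3,L5}
  DF(L3)={L6}
  DF(L4)={L5,L6}
  DF(L5)=∅
  DF(L6)=∅

φ for w: defs {L0,L4}
  DF⁺ = {L5,L6}

Answer: ["L5", "L6"]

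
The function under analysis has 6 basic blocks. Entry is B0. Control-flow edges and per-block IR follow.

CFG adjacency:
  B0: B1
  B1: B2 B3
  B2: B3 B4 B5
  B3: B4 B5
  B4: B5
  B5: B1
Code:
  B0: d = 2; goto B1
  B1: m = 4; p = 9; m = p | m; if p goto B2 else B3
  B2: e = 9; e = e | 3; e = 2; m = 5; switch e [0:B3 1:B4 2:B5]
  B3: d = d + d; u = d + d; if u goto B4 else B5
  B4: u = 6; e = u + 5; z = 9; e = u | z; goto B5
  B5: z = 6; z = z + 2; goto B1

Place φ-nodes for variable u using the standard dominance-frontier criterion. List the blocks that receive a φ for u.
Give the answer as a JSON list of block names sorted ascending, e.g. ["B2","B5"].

idom tree: B1←B0 B2←B1 B3←B1 B4←B1 B5←B1
Join-block Dom:
  B1: preds {B0,B5}: {B0} ∩ {B0,B1,B5} = {B0}; idom=B0
  B3: preds {B1,B2}: {B0,B1} ∩ {B0,B1,B2} = {B0,B1}; idom=B1
  B4: preds {B2,B3}: {B0,B1,B2} ∩ {B0,B1,B3} = {B0,B1}; idom=B1
  B5: preds {B2,B3,B4}: {B0,B1,B2} ∩ {B0,B1,B3} ∩ {B0,B1,B4} = {B0,B1}; idom=B1

Frontier:
  join B1 pred B0: · stop@B0
  join B1 pred B5: B5→B1 stop@B0
  join B3 pred B1: · stop@B1
  join B3 pred B2: B2 stop@B1
  join B4 pred B2: B2 stop@B1
  join B4 pred B3: B3 stop@B1
  join B5 pred B2: B2 stop@B1
  join B5 pred B3: B3 stop@B1
  join B5 pred B4: B4 stop@B1
  DF(B0)=∅
  DF(B1)={B1}
  DF(B2)={B3,B4,B5}
  DF(B3)={B4,B5}
  DF(B4)={B5}
  DF(B5)={B1}

φ for u: defs {B3,B4}
  DF⁺ = {B1,B4,B5}

Answer: ["B1", "B4", "B5"]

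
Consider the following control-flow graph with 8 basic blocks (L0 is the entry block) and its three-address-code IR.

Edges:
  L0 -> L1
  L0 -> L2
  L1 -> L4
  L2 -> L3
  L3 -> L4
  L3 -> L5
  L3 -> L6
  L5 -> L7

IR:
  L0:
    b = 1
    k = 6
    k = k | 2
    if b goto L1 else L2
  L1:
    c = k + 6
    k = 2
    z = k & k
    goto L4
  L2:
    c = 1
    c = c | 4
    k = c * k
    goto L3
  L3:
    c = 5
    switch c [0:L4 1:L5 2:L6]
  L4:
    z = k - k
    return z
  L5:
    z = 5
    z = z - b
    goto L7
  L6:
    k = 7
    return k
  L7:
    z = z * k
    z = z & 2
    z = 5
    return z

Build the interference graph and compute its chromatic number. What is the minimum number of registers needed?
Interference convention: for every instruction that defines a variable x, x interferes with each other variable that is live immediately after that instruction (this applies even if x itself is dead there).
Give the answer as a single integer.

def/use:
  L0: {b,k} / ∅
  L1: {c,k,z} / {k}
  L2: {c,k} / {k}
  L3: {c} / ∅
  L4: {z} / {k}
  L5: {z} / {b}
  L6: {k} / ∅
  L7: {z} / {k,z}

Backward fixpoint:
  live L0: ∅→{b,k}
  live L1: {k}→{k}
  live L2: {b,k}→{b,k}
  live L3: {b,k}→{b,k}
  live L4: {k}→∅
  live L5: {b,k}→{k,z}
  live L6: ∅→∅
  live L7: {k,z}→∅

Conflict graph:
  b↔{c,k,z}
  c↔{b,k}
  k↔{b,c,z}
  z↔{b,k}

Chromatic number:
  lower bound: {b,c,k} mutually conflict ⇒ χ ≥ 3
  3-colouring: R0={b}  R1={k}  R2={c,z}
  χ = 3

Answer: 3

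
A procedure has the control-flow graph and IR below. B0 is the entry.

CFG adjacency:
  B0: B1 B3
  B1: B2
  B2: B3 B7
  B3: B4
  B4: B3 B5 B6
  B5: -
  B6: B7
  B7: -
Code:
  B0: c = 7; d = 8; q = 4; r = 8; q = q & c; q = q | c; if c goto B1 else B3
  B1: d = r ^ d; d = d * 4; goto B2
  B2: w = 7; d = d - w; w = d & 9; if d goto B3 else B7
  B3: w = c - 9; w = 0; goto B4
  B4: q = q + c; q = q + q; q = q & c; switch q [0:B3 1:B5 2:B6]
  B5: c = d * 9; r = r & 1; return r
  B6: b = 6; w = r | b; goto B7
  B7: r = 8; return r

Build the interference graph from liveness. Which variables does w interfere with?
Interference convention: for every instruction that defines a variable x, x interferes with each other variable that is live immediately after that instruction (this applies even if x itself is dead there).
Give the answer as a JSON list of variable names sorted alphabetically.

Block summaries:
  B0: def={c,d,q,r} ue=∅
  B1: def={d} ue={d,r}
  B2: def={d,w} ue={d}
  B3: def={w} ue={c}
  B4: def={q} ue={c,q}
  B5: def={c,r} ue={d,r}
  B6: def={b,w} ue={r}
  B7: def={r} ue=∅

Liveness:
  live B0: ∅→{c,d,q,r}
  live B1: {c,d,q,r}→{c,d,q,r}
  live B2: {c,d,q,r}→{c,d,q,r}
  live B3: {c,d,q,r}→{c,d,q,r}
  live B4: {c,d,q,r}→{c,d,q,r}
  live B5: {d,r}→∅
  live B6: {r}→∅
  live B7: ∅→∅

Conflict graph:
  b↔{r}
  c↔{d,q,r,w}
  d↔{c,q,r,w}
  q↔{c,d,r,w}
  r↔{b,c,d,q,w}
  w↔{c,d,q,r}

N(w) = ["c", "d", "q", "r"]

Answer: ["c", "d", "q", "r"]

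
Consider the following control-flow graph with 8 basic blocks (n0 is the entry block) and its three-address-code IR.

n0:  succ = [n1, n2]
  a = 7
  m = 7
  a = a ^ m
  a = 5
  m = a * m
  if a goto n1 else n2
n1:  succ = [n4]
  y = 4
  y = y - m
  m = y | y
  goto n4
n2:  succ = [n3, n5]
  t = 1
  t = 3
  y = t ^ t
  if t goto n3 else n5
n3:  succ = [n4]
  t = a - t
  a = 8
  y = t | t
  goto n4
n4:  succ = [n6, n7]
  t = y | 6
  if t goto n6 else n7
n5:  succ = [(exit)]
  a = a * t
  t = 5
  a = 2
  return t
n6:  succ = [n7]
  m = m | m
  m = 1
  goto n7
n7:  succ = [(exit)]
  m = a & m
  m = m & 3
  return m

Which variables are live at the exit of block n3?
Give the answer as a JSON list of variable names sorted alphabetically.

Per-block:
  n0: def={a,m} ue=∅
  n1: def={m,y} ue={m}
  n2: def={t,y} ue=∅
  n3: def={a,t,y} ue={a,t}
  n4: def={t} ue={y}
  n5: def={a,t} ue={a,t}
  n6: def={m} ue={m}
  n7: def={m} ue={a,m}

Backward fixpoint:
  n0 li=∅ lo={a,m}
  n1 li={a,m} lo={a,m,y}
  n2 li={a,m} lo={a,m,t}
  n3 li={a,m,t} lo={a,m,y}
  n4 li={a,m,y} lo={a,m}
  n5 li={a,t} lo=∅
  n6 li={a,m} lo={a,m}
  n7 li={a,m} lo=∅

live-out(n3) = ["a", "m", "y"]

Answer: ["a", "m", "y"]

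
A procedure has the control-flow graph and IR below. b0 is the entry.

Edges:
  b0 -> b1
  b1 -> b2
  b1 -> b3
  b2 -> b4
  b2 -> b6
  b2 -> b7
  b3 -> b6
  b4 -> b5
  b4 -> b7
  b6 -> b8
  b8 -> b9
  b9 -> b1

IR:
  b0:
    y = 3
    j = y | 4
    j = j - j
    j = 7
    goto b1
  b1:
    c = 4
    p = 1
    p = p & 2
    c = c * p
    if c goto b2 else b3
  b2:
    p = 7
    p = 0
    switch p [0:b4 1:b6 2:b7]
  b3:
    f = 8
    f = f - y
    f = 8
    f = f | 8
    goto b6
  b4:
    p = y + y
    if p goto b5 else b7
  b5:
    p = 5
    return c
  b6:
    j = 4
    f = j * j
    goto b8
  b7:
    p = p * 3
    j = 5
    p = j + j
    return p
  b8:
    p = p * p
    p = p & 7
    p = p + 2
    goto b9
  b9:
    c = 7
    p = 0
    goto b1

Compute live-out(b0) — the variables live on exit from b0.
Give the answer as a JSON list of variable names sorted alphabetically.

Answer: ["y"]

Derivation:
Per-block:
  b0: {j,y} / ∅
  b1: {c,p} / ∅
  b2: {p} / ∅
  b3: {f} / {y}
  b4: {p} / {y}
  b5: {p} / {c}
  b6: {f,j} / ∅
  b7: {j,p} / {p}
  b8: {p} / {p}
  b9: {c,p} / ∅

Live sets:
  b0 li=∅ lo={y}
  b1 li={y} lo={c,p,y}
  b2 li={c,y} lo={c,p,y}
  b3 li={p,y} lo={p,y}
  b4 li={c,y} lo={c,p}
  b5 li={c} lo=∅
  b6 li={p,y} lo={p,y}
  b7 li={p} lo=∅
  b8 li={p,y} lo={y}
  b9 li={y} lo={y}

live-out(b0) = ["y"]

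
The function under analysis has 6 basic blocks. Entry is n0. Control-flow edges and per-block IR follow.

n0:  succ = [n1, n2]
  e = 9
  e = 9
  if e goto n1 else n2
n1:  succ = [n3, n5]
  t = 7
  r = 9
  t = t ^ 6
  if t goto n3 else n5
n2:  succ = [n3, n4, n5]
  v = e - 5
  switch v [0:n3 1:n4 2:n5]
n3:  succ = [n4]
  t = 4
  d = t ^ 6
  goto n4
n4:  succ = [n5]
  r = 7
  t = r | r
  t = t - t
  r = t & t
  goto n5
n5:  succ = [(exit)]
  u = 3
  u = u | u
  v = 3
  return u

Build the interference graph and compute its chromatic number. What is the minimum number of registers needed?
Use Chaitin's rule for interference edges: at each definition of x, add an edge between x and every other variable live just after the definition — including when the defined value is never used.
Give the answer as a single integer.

def/use:
  n0: {e} / ∅
  n1: {r,t} / ∅
  n2: {v} / {e}
  n3: {d,t} / ∅
  n4: {r,t} / ∅
  n5: {u,v} / ∅

Backward fixpoint:
  n0: in=∅ out={e}
  n1: in=∅ out=∅
  n2: in={e} out=∅
  n3: in=∅ out=∅
  n4: in=∅ out=∅
  n5: in=∅ out=∅

Conflict graph:
  d: ∅
  e: ∅
  r: {t}
  t: {r}
  u: {v}
  v: {u}

Registers:
  {r,t} pairwise interfere (2-clique) ⇒ χ ≥ 2
  2-colouring: r0={d,e,r,u}  r1={t,v}
  χ = 2

Answer: 2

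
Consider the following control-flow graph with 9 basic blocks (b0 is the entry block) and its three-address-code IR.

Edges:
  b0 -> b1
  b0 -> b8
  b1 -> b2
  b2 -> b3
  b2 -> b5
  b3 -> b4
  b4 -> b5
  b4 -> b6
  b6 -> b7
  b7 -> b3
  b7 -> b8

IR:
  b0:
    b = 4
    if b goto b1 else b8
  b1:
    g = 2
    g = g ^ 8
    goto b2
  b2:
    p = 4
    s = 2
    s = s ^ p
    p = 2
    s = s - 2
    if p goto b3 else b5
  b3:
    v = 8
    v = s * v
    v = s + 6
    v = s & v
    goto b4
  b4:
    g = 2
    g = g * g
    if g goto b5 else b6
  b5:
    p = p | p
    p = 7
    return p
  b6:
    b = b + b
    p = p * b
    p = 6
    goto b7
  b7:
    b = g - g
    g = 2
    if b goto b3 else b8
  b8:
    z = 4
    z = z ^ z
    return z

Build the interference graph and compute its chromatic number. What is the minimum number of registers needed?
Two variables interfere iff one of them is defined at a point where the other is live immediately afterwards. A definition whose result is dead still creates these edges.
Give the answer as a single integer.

Answer: 4

Derivation:
def/use:
  b0 def {b} use ∅
  b1 def {g} use ∅
  b2 def {p,s} use ∅
  b3 def {v} use {s}
  b4 def {g} use ∅
  b5 def {p} use {p}
  b6 def {b,p} use {b,p}
  b7 def {b,g} use {g}
  b8 def {z} use ∅

Live sets:
  b0 li=∅ lo={b}
  b1 li={b} lo={b}
  b2 li={b} lo={b,p,s}
  b3 li={b,p,s} lo={b,p,s}
  b4 li={b,p,s} lo={b,g,p,s}
  b5 li={p} lo=∅
  b6 li={b,g,p,s} lo={g,p,s}
  b7 li={g,p,s} lo={b,p,s}
  b8 li=∅ lo=∅

Conflict graph:
  b: {g,p,s,v}
  g: {b,p,s}
  p: {b,g,s,v}
  s: {b,g,p,v}
  v: {b,p,s}
  z: ∅

Colouring:
  clique {b,g,p,s} ⇒ need ≥ 4
  4-colouring: R0={b,z}  R1={p}  R2={s}  R3={g,v}
  χ = 4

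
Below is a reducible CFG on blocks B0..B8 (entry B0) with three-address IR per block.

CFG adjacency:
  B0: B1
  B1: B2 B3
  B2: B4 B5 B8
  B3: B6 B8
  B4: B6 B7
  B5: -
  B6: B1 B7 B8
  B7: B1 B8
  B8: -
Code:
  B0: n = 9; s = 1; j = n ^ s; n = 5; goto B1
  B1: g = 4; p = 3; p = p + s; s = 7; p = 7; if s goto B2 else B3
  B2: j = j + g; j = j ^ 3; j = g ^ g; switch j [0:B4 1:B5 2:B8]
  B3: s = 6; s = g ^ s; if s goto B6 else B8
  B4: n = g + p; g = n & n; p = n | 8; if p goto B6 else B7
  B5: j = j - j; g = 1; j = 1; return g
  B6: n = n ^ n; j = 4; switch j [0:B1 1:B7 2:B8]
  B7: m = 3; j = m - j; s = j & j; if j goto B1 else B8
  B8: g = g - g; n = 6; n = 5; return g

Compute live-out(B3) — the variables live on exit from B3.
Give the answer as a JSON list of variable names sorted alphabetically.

Per-block:
  B0: def={j,n,s} ue=∅
  B1: def={g,p,s} ue={s}
  B2: def={j} ue={g,j}
  B3: def={s} ue={g}
  B4: def={g,n,p} ue={g,p}
  B5: def={g,j} ue={j}
  B6: def={j,n} ue={n}
  B7: def={j,m,s} ue={j}
  B8: def={g,n} ue={g}

Liveness:
  B0: in=∅ out={j,n,s}
  B1: in={j,n,s} out={g,j,n,p,s}
  B2: in={g,j,p,s} out={g,j,p,s}
  B3: in={g,n} out={g,n,s}
  B4: in={g,j,p,s} out={g,j,n,s}
  B5: in={j} out=∅
  B6: in={g,n,s} out={g,j,n,s}
  B7: in={g,j,n} out={g,j,n,s}
  B8: in={g} out=∅

live-out(B3) = ["g", "n", "s"]

Answer: ["g", "n", "s"]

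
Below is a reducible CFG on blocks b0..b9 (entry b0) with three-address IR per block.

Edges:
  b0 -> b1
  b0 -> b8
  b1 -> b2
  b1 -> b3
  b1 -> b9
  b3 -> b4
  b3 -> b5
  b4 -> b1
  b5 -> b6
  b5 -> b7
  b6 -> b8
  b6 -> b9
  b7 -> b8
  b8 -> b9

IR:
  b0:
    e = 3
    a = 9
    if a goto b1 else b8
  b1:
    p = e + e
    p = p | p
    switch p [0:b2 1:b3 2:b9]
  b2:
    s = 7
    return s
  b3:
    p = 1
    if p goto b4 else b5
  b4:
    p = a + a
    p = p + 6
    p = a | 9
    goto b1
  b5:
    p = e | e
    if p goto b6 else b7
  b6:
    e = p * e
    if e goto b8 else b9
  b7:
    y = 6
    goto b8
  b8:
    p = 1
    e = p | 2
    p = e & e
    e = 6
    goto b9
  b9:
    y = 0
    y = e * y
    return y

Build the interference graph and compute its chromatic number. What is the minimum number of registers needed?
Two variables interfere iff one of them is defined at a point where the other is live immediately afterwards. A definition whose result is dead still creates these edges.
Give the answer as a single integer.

Answer: 3

Working:
Block summaries:
  b0 def {a,e} use ∅
  b1 def {p} use {e}
  b2 def {s} use ∅
  b3 def {p} use ∅
  b4 def {p} use {a}
  b5 def {p} use {e}
  b6 def {e} use {e,p}
  b7 def {y} use ∅
  b8 def {e,p} use ∅
  b9 def {y} use {e}

Live sets:
  b0: in=∅ out={a,e}
  b1: in={a,e} out={a,e}
  b2: in=∅ out=∅
  b3: in={a,e} out={a,e}
  b4: in={a,e} out={a,e}
  b5: in={e} out={e,p}
  b6: in={e,p} out={e}
  b7: in=∅ out=∅
  b8: in=∅ out={e}
  b9: in={e} out=∅

Conflict graph:
  a — {e,p}
  e — {a,p,y}
  p — {a,e}
  s — ∅
  y — {e}

Registers:
  {a,e,p} pairwise interfere (3-clique) ⇒ χ ≥ 3
  assign a→R1 e→R0 p→R2 s→R0 y→R1 — no edge inside a register ⇒ χ ≤ 3
  χ = 3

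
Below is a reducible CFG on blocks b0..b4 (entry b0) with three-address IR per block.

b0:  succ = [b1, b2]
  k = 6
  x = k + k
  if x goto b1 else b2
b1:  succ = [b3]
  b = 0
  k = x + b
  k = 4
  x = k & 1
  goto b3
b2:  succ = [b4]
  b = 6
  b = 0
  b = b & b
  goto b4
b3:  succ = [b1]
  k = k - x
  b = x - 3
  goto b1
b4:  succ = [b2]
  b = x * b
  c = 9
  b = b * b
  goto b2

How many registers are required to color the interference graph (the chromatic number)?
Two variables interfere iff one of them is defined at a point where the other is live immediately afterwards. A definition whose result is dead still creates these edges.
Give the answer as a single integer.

Block summaries:
  b0: def={k,x} ue=∅
  b1: def={b,k,x} ue={x}
  b2: def={b} ue=∅
  b3: def={b,k} ue={k,x}
  b4: def={b,c} ue={b,x}

Liveness:
  b0: in=∅ out={x}
  b1: in={x} out={k,x}
  b2: in={x} out={b,x}
  b3: in={k,x} out={x}
  b4: in={b,x} out={x}

Conflict graph:
  b: {c,x}
  c: {b,x}
  k: {x}
  x: {b,c,k}

Colouring:
  lower bound: {b,c,x} mutually conflict ⇒ χ ≥ 3
  assign b→R1 c→R2 k→R1 x→R0 — no edge inside a register ⇒ χ ≤ 3
  χ = 3

Answer: 3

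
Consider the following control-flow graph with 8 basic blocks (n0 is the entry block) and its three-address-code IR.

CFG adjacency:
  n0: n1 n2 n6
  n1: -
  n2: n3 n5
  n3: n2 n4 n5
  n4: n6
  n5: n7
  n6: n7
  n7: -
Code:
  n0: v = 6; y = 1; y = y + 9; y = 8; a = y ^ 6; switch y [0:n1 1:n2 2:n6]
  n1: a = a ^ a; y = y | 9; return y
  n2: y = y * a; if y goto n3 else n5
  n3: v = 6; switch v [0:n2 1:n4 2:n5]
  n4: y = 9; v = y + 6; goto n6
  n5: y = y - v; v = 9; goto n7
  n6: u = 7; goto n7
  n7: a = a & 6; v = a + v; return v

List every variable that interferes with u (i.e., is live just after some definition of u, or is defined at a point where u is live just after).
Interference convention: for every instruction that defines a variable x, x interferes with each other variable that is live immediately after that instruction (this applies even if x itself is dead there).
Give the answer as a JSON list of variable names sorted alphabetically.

Answer: ["a", "v"]

Derivation:
Per-block:
  n0: def={a,v,y} ue=∅
  n1: def={a,y} ue={a,y}
  n2: def={y} ue={a,y}
  n3: def={v} ue=∅
  n4: def={v,y} ue=∅
  n5: def={v,y} ue={v,y}
  n6: def={u} ue=∅
  n7: def={a,v} ue={a,v}

Liveness:
  live n0: ∅→{a,v,y}
  live n1: {a,y}→∅
  live n2: {a,v,y}→{a,v,y}
  live n3: {a,y}→{a,v,y}
  live n4: {a}→{a,v}
  live n5: {a,v,y}→{a,v}
  live n6: {a,v}→{a,v}
  live n7: {a,v}→∅

Conflict graph:
  a↔{u,v,y}
  u↔{a,v}
  v↔{a,u,y}
  y↔{a,v}

N(u) = ["a", "v"]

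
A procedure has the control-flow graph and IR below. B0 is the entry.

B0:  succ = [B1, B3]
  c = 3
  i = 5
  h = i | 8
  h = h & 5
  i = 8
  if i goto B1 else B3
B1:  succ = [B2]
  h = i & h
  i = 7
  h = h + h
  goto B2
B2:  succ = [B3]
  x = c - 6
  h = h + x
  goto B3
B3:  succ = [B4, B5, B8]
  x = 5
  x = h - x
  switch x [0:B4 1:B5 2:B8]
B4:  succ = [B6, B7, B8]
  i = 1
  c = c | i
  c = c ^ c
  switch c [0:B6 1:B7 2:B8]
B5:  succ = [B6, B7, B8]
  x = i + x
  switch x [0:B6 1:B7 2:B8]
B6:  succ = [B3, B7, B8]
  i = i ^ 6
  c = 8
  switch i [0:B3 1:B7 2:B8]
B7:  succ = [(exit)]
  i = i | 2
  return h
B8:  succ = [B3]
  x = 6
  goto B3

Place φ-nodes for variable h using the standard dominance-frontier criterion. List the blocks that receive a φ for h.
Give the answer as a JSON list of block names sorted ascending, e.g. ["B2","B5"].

Answer: ["B3"]

Analysis:
idom tree: B1←B0 B2←B1 B3←B0 B4←B3 B5←B3 B6←B3 B7←B3 B8←B3
Dom∩ at merges:
  B3: preds {B0,B2,B6,B8}: {B0} ∩ {B0,B1,B2} ∩ {B0,B3,B6} ∩ {B0,B3,B8} = {B0}; idom=B0
  B6: preds {B4,B5}: {B0,B3,B4} ∩ {B0,B3,B5} = {B0,B3}; idom=B3
  B7: preds {B4,B5,B6}: {B0,B3,B4} ∩ {B0,B3,B5} ∩ {B0,B3,B6} = {B0,B3}; idom=B3
  B8: preds {B3,B4,B5,B6}: {B0,B3} ∩ {B0,B3,B4} ∩ {B0,B3,B5} ∩ {B0,B3,B6} = {B0,B3}; idom=B3

Frontier:
  B3←B0: walk · to B0
  B3←B2: walk B2→B1 to B0
  B3←B6: walk B6→B3 to B0
  B3←B8: walk B8→B3 to B0
  B6←B4: walk B4 to B3
  B6←B5: walk B5 to B3
  B7←B4: walk B4 to B3
  B7←B5: walk B5 to B3
  B7←B6: walk B6 to B3
  B8←B3: walk · to B3
  B8←B4: walk B4 to B3
  B8←B5: walk B5 to B3
  B8←B6: walk B6 to B3
  B0 → ∅
  B1 → {B3}
  B2 → {B3}
  B3 → {B3}
  B4 → {B6,B7,B8}
  B5 → {B6,B7,B8}
  B6 → {B3,B7,B8}
  B7 → ∅
  B8 → {B3}

φ for h: defs {B0,B1,B2}
  DF⁺ = {B3}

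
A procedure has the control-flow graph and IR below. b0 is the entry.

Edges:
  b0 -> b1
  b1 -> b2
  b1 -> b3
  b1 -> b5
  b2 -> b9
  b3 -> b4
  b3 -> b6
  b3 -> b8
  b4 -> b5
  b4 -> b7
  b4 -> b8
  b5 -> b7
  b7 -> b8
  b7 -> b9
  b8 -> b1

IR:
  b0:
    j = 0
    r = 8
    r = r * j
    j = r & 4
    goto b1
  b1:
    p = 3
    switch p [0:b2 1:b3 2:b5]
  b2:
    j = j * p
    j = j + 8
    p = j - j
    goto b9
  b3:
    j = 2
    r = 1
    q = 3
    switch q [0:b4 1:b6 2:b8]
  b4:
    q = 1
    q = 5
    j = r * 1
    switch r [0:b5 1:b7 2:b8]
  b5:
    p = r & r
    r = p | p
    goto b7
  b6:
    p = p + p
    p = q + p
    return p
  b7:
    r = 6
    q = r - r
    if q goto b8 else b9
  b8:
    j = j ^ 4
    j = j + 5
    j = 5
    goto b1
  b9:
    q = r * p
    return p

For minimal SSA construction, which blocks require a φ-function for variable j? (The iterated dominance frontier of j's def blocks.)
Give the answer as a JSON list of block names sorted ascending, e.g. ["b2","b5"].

idom tree: b1←b0 b2←b1 b3←b1 b4←b3 b5←b1 b6←b3 b7←b1 b8←b1 b9←b1
Dom at joins:
  b1: preds {b0,b8}: {b0} ∩ {b0,b1,b8} = {b0}; idom=b0
  b5: preds {b1,b4}: {b0,b1} ∩ {b0,b1,b3,b4} = {b0,b1}; idom=b1
  b7: preds {b4,b5}: {b0,b1,b3,b4} ∩ {b0,b1,b5} = {b0,b1}; idom=b1
  b8: preds {b3,b4,b7}: {b0,b1,b3} ∩ {b0,b1,b3,b4} ∩ {b0,b1,b7} = {b0,b1}; idom=b1
  b9: preds {b2,b7}: {b0,b1,b2} ∩ {b0,b1,b7} = {b0,b1}; idom=b1

DF derivation:
  join b1 pred b0: · stop@b0
  join b1 pred b8: b8→b1 stop@b0
  join b5 pred b1: · stop@b1
  join b5 pred b4: b4→b3 stop@b1
  join b7 pred b4: b4→b3 stop@b1
  join b7 pred b5: b5 stop@b1
  join b8 pred b3: b3 stop@b1
  join b8 pred b4: b4→b3 stop@b1
  join b8 pred b7: b7 stop@b1
  join b9 pred b2: b2 stop@b1
  join b9 pred b7: b7 stop@b1
  DF(b0)=∅
  DF(b1)={b1}
  DF(b2)={b9}
  DF(b3)={b5,b7,b8}
  DF(b4)={b5,b7,b8}
  DF(b5)={b7}
  DF(b6)=∅
  DF(b7)={b8,b9}
  DF(b8)={b1}
  DF(b9)=∅

φ for j: defs {b0,b2,b3,b4,b8}
  DF⁺ = {b1,b5,b7,b8,b9}

Answer: ["b1", "b5", "b7", "b8", "b9"]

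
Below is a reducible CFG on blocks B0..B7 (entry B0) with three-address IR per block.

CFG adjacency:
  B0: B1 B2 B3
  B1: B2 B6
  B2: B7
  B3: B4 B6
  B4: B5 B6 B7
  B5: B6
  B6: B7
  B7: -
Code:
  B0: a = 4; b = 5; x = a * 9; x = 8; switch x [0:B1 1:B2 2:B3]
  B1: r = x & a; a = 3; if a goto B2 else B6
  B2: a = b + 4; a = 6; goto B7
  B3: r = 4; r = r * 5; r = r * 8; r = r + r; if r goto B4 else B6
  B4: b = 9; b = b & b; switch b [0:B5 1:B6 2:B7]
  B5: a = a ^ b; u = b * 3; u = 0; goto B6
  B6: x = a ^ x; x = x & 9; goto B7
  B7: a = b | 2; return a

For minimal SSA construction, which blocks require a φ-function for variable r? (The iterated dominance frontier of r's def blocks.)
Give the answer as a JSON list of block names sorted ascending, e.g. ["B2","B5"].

Answer: ["B2", "B6", "B7"]

Working:
idom tree: B1←B0 B2←B0 B3←B0 B4←B3 B5←B4 B6←B0 B7←B0
Dom∩ at merges:
  B2: preds {B0,B1}: {B0} ∩ {B0,B1} = {B0}; idom=B0
  B6: preds {B1,B3,B4,B5}: {B0,B1} ∩ {B0,B3} ∩ {B0,B3,B4} ∩ {B0,B3,B4,B5} = {B0}; idom=B0
  B7: preds {B2,B4,B6}: {B0,B2} ∩ {B0,B3,B4} ∩ {B0,B6} = {B0}; idom=B0

DF derivation:
  B2←B0: walk · to B0
  B2←B1: walk B1 to B0
  B6←B1: walk B1 to B0
  B6←B3: walk B3 to B0
  B6←B4: walk B4→B3 to B0
  B6←B5: walk B5→B4→B3 to B0
  B7←B2: walk B2 to B0
  B7←B4: walk B4→B3 to B0
  B7←B6: walk B6 to B0
  B0 → ∅
  B1 → {B2,B6}
  B2 → {B7}
  B3 → {B6,B7}
  B4 → {B6,B7}
  B5 → {B6}
  B6 → {B7}
  B7 → ∅

φ for r: defs {B1,B3}
  DF⁺ = {B2,B6,B7}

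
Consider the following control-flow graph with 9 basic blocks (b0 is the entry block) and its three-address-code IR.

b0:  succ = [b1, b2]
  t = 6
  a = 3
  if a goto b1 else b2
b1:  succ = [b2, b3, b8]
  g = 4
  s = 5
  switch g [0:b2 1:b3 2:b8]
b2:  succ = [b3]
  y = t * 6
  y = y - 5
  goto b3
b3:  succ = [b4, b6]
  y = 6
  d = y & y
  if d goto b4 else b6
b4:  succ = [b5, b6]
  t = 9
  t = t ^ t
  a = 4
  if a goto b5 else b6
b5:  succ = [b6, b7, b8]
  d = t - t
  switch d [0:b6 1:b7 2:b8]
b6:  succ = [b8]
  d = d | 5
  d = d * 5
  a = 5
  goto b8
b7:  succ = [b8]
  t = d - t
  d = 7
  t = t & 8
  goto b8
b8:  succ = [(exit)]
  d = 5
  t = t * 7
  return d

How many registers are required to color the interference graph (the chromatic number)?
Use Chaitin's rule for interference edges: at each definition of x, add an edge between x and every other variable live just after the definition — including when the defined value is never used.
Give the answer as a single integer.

Answer: 3

Analysis:
Block summaries:
  b0 def {a,t} use ∅
  b1 def {g,s} use ∅
  b2 def {y} use {t}
  b3 def {d,y} use ∅
  b4 def {a,t} use ∅
  b5 def {d} use {t}
  b6 def {a,d} use {d}
  b7 def {d,t} use {d,t}
  b8 def {d,t} use {t}

Backward fixpoint:
  b0 li=∅ lo={t}
  b1 li={t} lo={t}
  b2 li={t} lo={t}
  b3 li={t} lo={d,t}
  b4 li={d} lo={d,t}
  b5 li={t} lo={d,t}
  b6 li={d,t} lo={t}
  b7 li={d,t} lo={t}
  b8 li={t} lo=∅

Interference:
  a: {d,t}
  d: {a,t}
  g: {s,t}
  s: {g,t}
  t: {a,d,g,s,y}
  y: {t}

Registers:
  lower bound: {a,d,t} mutually conflict ⇒ χ ≥ 3
  3-colouring: r0={t}  r1={a,g,y}  r2={d,s}
  χ = 3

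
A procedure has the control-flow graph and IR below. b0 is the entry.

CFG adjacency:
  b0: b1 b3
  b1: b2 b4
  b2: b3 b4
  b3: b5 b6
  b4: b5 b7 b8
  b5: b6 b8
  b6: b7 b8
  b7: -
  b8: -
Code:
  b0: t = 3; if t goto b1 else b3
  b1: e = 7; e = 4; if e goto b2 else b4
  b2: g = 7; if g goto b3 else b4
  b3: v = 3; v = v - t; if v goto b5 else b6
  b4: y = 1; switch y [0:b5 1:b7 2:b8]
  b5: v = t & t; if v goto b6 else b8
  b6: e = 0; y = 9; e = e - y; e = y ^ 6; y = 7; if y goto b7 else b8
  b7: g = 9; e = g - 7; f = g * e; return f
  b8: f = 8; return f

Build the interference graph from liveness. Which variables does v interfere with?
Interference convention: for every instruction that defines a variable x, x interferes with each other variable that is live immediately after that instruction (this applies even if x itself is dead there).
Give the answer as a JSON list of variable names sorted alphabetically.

Block summaries:
  b0: {t} / ∅
  b1: {e} / ∅
  b2: {g} / ∅
  b3: {v} / {t}
  b4: {y} / ∅
  b5: {v} / {t}
  b6: {e,y} / ∅
  b7: {e,f,g} / ∅
  b8: {f} / ∅

Liveness:
  live b0: ∅→{t}
  live b1: {t}→{t}
  live b2: {t}→{t}
  live b3: {t}→{t}
  live b4: {t}→{t}
  live b5: {t}→∅
  live b6: ∅→∅
  live b7: ∅→∅
  live b8: ∅→∅

Interference:
  e: {g,t,y}
  f: ∅
  g: {e,t}
  t: {e,g,v,y}
  v: {t}
  y: {e,t}

N(v) = ["t"]

Answer: ["t"]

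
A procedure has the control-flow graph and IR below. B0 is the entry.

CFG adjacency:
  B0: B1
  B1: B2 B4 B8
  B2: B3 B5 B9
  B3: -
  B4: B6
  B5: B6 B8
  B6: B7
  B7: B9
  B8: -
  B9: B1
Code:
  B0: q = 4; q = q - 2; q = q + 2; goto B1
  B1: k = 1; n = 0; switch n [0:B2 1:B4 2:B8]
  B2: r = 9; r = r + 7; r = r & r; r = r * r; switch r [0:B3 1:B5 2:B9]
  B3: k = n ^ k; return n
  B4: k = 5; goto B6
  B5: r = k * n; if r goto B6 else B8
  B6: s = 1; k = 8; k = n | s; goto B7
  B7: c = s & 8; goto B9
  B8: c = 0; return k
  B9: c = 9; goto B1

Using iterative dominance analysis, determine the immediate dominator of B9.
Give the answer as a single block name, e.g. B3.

idom tree: B1←B0 B2←B1 B3←B2 B4←B1 B5←B2 B6←B1 B7←B6 B8←B1 B9←B1
Dom∩ at merges:
  B1: preds {B0,B9}: {B0} ∩ {B0,B1,B9} = {B0}; idom=B0
  B6: preds {B4,B5}: {B0,B1,B4} ∩ {B0,B1,B2,B5} = {B0,B1}; idom=B1
  B8: preds {B1,B5}: {B0,B1} ∩ {B0,B1,B2,B5} = {B0,B1}; idom=B1
  B9: preds {B2,B7}: {B0,B1,B2} ∩ {B0,B1,B6,B7} = {B0,B1}; idom=B1

idom(B9) = B1

Answer: B1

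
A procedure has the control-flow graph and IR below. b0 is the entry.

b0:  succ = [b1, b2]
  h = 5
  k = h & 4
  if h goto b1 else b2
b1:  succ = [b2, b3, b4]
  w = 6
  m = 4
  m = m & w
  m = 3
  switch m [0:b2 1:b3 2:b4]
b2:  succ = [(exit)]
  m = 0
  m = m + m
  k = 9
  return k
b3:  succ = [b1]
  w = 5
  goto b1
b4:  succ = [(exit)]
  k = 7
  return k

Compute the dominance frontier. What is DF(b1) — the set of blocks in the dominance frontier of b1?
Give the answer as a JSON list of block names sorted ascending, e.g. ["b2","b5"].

Answer: ["b1", "b2"]

Working:
idom tree: b1←b0 b2←b0 b3←b1 b4←b1
Join-block Dom:
  b1: preds {b0,b3}: {b0} ∩ {b0,b1,b3} = {b0}; idom=b0
  b2: preds {b0,b1}: {b0} ∩ {b0,b1} = {b0}; idom=b0

DF walk-up:
  join b1 pred b0: · stop@b0
  join b1 pred b3: b3→b1 stop@b0
  join b2 pred b0: · stop@b0
  join b2 pred b1: b1 stop@b0
  b0: DF=∅
  b1: DF={b1,b2}
  b2: DF=∅
  b3: DF={b1}
  b4: DF=∅

DF(b1) = ["b1", "b2"]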